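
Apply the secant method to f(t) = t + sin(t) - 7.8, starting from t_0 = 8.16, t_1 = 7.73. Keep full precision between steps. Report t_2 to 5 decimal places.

f(t_0) = 1.313541, f(t_1) = 0.922324
t_2 = 7.730000 - (0.922324)·(7.730000 - 8.160000)/(0.922324 - (1.313541)) = 6.716241; f(t_2) = -0.664113

6.71624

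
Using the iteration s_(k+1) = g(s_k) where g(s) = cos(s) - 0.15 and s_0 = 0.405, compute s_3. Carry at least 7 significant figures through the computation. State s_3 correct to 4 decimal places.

s_1 = g(0.405000) = 0.769102
s_2 = g(0.769102) = 0.568535
s_3 = g(0.568535) = 0.692691

0.6927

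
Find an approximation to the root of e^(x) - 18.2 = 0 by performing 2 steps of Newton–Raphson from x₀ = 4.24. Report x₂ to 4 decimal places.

3.0506

Newton update: x ← x − f(x)/f'(x).
f'(x) = e^(x)
x_0 = 4.240000: f = 51.207852, f' = 69.407852 → x_1 = 4.240000 - (51.207852)/(69.407852) = 3.502218
x_1 = 3.502218: f = 14.988989, f' = 33.188989 → x_2 = 3.502218 - (14.988989)/(33.188989) = 3.050593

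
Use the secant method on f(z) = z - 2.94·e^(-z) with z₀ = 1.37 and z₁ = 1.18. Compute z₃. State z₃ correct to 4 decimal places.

1.0400

Secant update: z_(k+1) = z_k − f(z_k)·(z_k − z_(k-1))/(f(z_k) − f(z_(k-1))).
f(z_0) = 0.622926, f(z_1) = 0.276601
z_2 = 1.180000 - (0.276601)·(1.180000 - 1.370000)/(0.276601 - (0.622926)) = 1.028252; f(z_2) = -0.023185
z_3 = 1.028252 - (-0.023185)·(1.028252 - 1.180000)/(-0.023185 - (0.276601)) = 1.039988; f(z_3) = 0.000819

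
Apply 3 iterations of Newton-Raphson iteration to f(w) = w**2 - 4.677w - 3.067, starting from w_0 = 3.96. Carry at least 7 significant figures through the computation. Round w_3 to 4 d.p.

5.2603

Newton update: w ← w − f(w)/f'(w).
f'(w) = 2w - 4.677
w_0 = 3.960000: f = -5.906320, f' = 3.243000 → w_1 = 3.960000 - (-5.906320)/(3.243000) = 5.781252
w_1 = 5.781252: f = 3.316959, f' = 6.885504 → w_2 = 5.781252 - (3.316959)/(6.885504) = 5.299521
w_2 = 5.299521: f = 0.232064, f' = 5.922042 → w_3 = 5.299521 - (0.232064)/(5.922042) = 5.260335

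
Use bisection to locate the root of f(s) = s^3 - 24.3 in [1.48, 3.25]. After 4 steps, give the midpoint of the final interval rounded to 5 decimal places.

f(1.480000) = -21.058208, f(3.250000) = 10.028125 (opposite signs)
step 1: m = 2.365000, f(m) = -11.072023 < 0 → root in [2.365000, 3.250000]
step 2: m = 2.807500, f(m) = -2.171127 < 0 → root in [2.807500, 3.250000]
step 3: m = 3.028750, f(m) = 3.483713 > 0 → root in [2.807500, 3.028750]
step 4: m = 2.918125, f(m) = 0.549158 > 0 → root in [2.807500, 2.918125]
Midpoint of [2.807500, 2.918125] = 2.862812

2.86281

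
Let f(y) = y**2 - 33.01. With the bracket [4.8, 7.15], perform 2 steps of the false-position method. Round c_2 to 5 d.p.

False-position update: c = (a·f(b) − b·f(a))/(f(b) − f(a)); replace the endpoint whose sign matches f(c).
f(4.800000) = -9.970000, f(7.150000) = 18.112500
step 1: c = 5.634310, f(c) = -1.264555 < 0 → new bracket [5.634310, 7.150000]
step 2: c = 5.733224, f(c) = -0.140140 < 0 → new bracket [5.733224, 7.150000]

5.73322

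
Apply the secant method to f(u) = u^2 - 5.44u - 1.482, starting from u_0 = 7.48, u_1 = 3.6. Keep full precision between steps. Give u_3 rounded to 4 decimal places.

Secant update: u_(k+1) = u_k − f(u_k)·(u_k − u_(k-1))/(f(u_k) − f(u_(k-1))).
f(u_0) = 13.777200, f(u_1) = -8.106000
u_2 = 3.600000 - (-8.106000)·(3.600000 - 7.480000)/(-8.106000 - (13.777200)) = 5.037234; f(u_2) = -3.510826
u_3 = 5.037234 - (-3.510826)·(5.037234 - 3.600000)/(-3.510826 - (-8.106000)) = 6.135316; f(u_3) = 2.783986

6.1353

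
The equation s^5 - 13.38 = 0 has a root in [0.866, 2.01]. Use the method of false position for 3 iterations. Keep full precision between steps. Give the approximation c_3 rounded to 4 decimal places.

1.6339

False-position update: c = (a·f(b) − b·f(a))/(f(b) − f(a)); replace the endpoint whose sign matches f(c).
f(0.866000) = -12.892932, f(2.010000) = 19.428040
step 1: c = 1.322345, f(c) = -9.336812 < 0 → new bracket [1.322345, 2.010000]
step 2: c = 1.545552, f(c) = -4.561036 < 0 → new bracket [1.545552, 2.010000]
step 3: c = 1.633857, f(c) = -1.736855 < 0 → new bracket [1.633857, 2.010000]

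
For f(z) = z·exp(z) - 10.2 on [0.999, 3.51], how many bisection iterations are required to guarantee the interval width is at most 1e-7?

25

Initial width b − a = 3.51 − 0.999 = 2.511000.
After n steps the width is (b−a)/2^n; need (b−a)/2^n ≤ 1e-7.
So n ≥ log₂(2.511000/1e-7) = log₂(25110000.0000) ≈ 24.5818.
Hence n = 25.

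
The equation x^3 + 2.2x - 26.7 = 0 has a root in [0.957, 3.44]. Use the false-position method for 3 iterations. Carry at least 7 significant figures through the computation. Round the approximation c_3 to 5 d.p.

False-position update: c = (a·f(b) − b·f(a))/(f(b) − f(a)); replace the endpoint whose sign matches f(c).
f(0.957000) = -23.718133, f(3.440000) = 21.575584
step 1: c = 2.257227, f(c) = -10.233359 < 0 → new bracket [2.257227, 3.440000]
step 2: c = 2.637741, f(c) = -2.544420 < 0 → new bracket [2.637741, 3.440000]
step 3: c = 2.722371, f(c) = -0.534459 < 0 → new bracket [2.722371, 3.440000]

2.72237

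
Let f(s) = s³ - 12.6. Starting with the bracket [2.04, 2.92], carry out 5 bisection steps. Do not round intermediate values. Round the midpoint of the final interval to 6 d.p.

2.328750

f(2.040000) = -4.110336, f(2.920000) = 12.297088 (opposite signs)
step 1: m = 2.480000, f(m) = 2.652992 > 0 → root in [2.040000, 2.480000]
step 2: m = 2.260000, f(m) = -1.056824 < 0 → root in [2.260000, 2.480000]
step 3: m = 2.370000, f(m) = 0.712053 > 0 → root in [2.260000, 2.370000]
step 4: m = 2.315000, f(m) = -0.193394 < 0 → root in [2.315000, 2.370000]
step 5: m = 2.342500, f(m) = 0.254015 > 0 → root in [2.315000, 2.342500]
Midpoint of [2.315000, 2.342500] = 2.328750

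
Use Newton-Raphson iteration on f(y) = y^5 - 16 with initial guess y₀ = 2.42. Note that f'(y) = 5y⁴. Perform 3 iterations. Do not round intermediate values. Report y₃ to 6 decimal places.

1.746456

Newton update: y ← y − f(y)/f'(y).
y_0 = 2.420000: f = 66.999759, f' = 171.487105 → y_1 = 2.420000 - (66.999759)/(171.487105) = 2.029301
y_1 = 2.029301: f = 18.413818, f' = 84.792275 → y_2 = 2.029301 - (18.413818)/(84.792275) = 1.812138
y_2 = 1.812138: f = 3.541409, f' = 53.918116 → y_3 = 1.812138 - (3.541409)/(53.918116) = 1.746456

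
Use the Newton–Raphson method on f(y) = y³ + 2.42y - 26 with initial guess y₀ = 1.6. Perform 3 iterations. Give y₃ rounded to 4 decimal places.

f'(y) = 3y² + 2.42
y_0 = 1.600000: f = -18.032000, f' = 10.100000 → y_1 = 1.600000 - (-18.032000)/(10.100000) = 3.385347
y_1 = 3.385347: f = 20.990543, f' = 36.801713 → y_2 = 3.385347 - (20.990543)/(36.801713) = 2.814978
y_2 = 2.814978: f = 3.118414, f' = 26.192302 → y_3 = 2.814978 - (3.118414)/(26.192302) = 2.695919

2.6959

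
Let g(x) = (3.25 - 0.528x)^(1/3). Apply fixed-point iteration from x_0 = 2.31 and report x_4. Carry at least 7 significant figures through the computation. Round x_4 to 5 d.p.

1.36279

x_1 = g(2.310000) = 1.266256
x_2 = g(1.266256) = 1.371785
x_3 = g(1.371785) = 1.361843
x_4 = g(1.361843) = 1.362786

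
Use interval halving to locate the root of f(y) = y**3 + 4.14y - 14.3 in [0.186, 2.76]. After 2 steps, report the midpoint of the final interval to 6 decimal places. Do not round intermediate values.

f(0.186000) = -13.523525, f(2.760000) = 18.150976 (opposite signs)
step 1: m = 1.473000, f(m) = -5.005769 < 0 → root in [1.473000, 2.760000]
step 2: m = 2.116500, f(m) = 3.943325 > 0 → root in [1.473000, 2.116500]
Midpoint of [1.473000, 2.116500] = 1.794750

1.794750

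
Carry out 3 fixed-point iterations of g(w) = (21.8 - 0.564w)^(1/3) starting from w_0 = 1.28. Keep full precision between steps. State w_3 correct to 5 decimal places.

w_1 = g(1.280000) = 2.762339
w_2 = g(2.762339) = 2.725324
w_3 = g(2.725324) = 2.726260

2.72626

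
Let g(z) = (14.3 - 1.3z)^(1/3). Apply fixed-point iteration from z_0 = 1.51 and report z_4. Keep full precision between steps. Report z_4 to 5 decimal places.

z_1 = g(1.510000) = 2.310663
z_2 = g(2.310663) = 2.243761
z_3 = g(2.243761) = 2.249505
z_4 = g(2.249505) = 2.249013

2.24901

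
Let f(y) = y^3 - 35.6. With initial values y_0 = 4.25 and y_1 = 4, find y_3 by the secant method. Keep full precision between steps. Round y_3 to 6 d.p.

Secant update: y_(k+1) = y_k − f(y_k)·(y_k − y_(k-1))/(f(y_k) − f(y_(k-1))).
f(y_0) = 41.165625, f(y_1) = 28.400000
y_2 = 4.000000 - (28.400000)·(4.000000 - 4.250000)/(28.400000 - (41.165625)) = 3.443819; f(y_2) = 5.243307
y_3 = 3.443819 - (5.243307)·(3.443819 - 4.000000)/(5.243307 - (28.400000)) = 3.317884; f(y_3) = 0.924451

3.317884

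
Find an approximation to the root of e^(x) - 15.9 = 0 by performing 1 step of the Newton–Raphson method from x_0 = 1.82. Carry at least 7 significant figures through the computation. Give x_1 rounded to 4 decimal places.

3.3962

f'(x) = e^(x)
x_0 = 1.820000: f = -9.728142, f' = 6.171858 → x_1 = 1.820000 - (-9.728142)/(6.171858) = 3.396209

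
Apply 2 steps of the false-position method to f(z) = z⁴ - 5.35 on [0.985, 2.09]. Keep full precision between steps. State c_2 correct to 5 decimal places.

f(0.985000) = -4.408663, f(2.090000) = 13.730298
step 1: c = 1.253570, f(c) = -2.880587 < 0 → new bracket [1.253570, 2.090000]
step 2: c = 1.398620, f(c) = -1.523528 < 0 → new bracket [1.398620, 2.090000]

1.39862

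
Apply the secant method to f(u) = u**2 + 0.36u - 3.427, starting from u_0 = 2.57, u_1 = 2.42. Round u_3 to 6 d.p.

f(u_0) = 4.103100, f(u_1) = 3.300600
u_2 = 2.420000 - (3.300600)·(2.420000 - 2.570000)/(3.300600 - (4.103100)) = 1.803065; f(u_2) = 0.473148
u_3 = 1.803065 - (0.473148)·(1.803065 - 2.420000)/(0.473148 - (3.300600)) = 1.699827; f(u_3) = 0.074350

1.699827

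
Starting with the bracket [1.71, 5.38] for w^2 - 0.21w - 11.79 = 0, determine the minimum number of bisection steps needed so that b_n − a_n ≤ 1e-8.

29

Initial width b − a = 5.38 − 1.71 = 3.670000.
After n steps the width is (b−a)/2^n; need (b−a)/2^n ≤ 1e-8.
So n ≥ log₂(3.670000/1e-8) = log₂(367000000.0000) ≈ 28.4512.
Hence n = 29.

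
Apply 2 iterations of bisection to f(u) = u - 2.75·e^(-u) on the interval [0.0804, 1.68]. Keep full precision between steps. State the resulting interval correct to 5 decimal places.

[0.88020, 1.28010]

f(0.080400) = -2.457155, f(1.680000) = 1.167472 (opposite signs)
step 1: m = 0.880200, f(m) = -0.260225 < 0 → root in [0.880200, 1.680000]
step 2: m = 1.280100, f(m) = 0.515574 > 0 → root in [0.880200, 1.280100]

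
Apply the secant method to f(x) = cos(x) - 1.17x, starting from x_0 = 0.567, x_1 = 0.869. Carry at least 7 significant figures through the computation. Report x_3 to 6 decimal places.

0.669787

f(x_0) = 0.180126, f(x_1) = -0.371139
x_2 = 0.869000 - (-0.371139)·(0.869000 - 0.567000)/(-0.371139 - (0.180126)) = 0.665679; f(x_2) = 0.007654
x_3 = 0.665679 - (0.007654)·(0.665679 - 0.869000)/(0.007654 - (-0.371139)) = 0.669787; f(x_3) = 0.000303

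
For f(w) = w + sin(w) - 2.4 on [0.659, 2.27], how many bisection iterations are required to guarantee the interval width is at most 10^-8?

Initial width b − a = 2.27 − 0.659 = 1.611000.
After n steps the width is (b−a)/2^n; need (b−a)/2^n ≤ 10^-8.
So n ≥ log₂(1.611000/10^-8) = log₂(161100000.0000) ≈ 27.2634.
Hence n = 28.

28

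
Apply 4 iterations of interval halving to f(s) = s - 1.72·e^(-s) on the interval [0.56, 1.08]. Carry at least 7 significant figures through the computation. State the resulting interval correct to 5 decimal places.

[0.75500, 0.78750]

f(0.560000) = -0.422480, f(1.080000) = 0.495896 (opposite signs)
step 1: m = 0.820000, f(m) = 0.062458 > 0 → root in [0.560000, 0.820000]
step 2: m = 0.690000, f(m) = -0.172711 < 0 → root in [0.690000, 0.820000]
step 3: m = 0.755000, f(m) = -0.053418 < 0 → root in [0.755000, 0.820000]
step 4: m = 0.787500, f(m) = 0.004933 > 0 → root in [0.755000, 0.787500]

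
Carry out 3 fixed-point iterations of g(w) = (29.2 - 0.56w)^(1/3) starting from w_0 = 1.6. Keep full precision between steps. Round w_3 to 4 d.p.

3.0188

w_1 = g(1.600000) = 3.047539
w_2 = g(3.047539) = 3.018163
w_3 = g(3.018163) = 3.018765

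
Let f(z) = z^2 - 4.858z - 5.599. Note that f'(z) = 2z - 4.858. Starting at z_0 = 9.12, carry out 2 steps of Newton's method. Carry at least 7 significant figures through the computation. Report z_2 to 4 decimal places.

z_0 = 9.120000: f = 33.270440, f' = 13.382000 → z_1 = 9.120000 - (33.270440)/(13.382000) = 6.633792
z_1 = 6.633792: f = 6.181232, f' = 8.409583 → z_2 = 6.633792 - (6.181232)/(8.409583) = 5.898769

5.8988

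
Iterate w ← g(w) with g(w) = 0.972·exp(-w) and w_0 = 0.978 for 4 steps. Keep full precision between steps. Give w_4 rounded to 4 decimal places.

0.5924

w_1 = g(0.978000) = 0.365533
w_2 = g(0.365533) = 0.674400
w_3 = g(0.674400) = 0.495197
w_4 = g(0.495197) = 0.592386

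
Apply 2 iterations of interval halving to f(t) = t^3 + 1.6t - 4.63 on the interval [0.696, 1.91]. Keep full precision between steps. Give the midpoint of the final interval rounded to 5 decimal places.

f(0.696000) = -3.179246, f(1.910000) = 5.393871 (opposite signs)
step 1: m = 1.303000, f(m) = -0.332955 < 0 → root in [1.303000, 1.910000]
step 2: m = 1.606500, f(m) = 2.086523 > 0 → root in [1.303000, 1.606500]
Midpoint of [1.303000, 1.606500] = 1.454750

1.45475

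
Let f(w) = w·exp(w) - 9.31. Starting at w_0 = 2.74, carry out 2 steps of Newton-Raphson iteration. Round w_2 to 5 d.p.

f'(w) = (w + 1)·exp(w)
w_0 = 2.740000: f = 33.124339, f' = 57.921324 → w_1 = 2.740000 - (33.124339)/(57.921324) = 2.168115
w_1 = 2.168115: f = 9.643205, f' = 27.694995 → w_2 = 2.168115 - (9.643205)/(27.694995) = 1.819922

1.81992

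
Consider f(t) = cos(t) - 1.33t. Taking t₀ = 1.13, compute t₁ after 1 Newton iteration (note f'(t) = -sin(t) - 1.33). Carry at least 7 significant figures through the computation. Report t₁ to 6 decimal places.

t_0 = 1.130000: f = -1.076240, f' = -2.234412 → t_1 = 1.130000 - (-1.076240)/(-2.234412) = 0.648334

0.648334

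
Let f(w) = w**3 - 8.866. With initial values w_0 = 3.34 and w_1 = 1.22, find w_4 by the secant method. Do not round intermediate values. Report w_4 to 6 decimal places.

f(w_0) = 28.393704, f(w_1) = -7.050152
w_2 = 1.220000 - (-7.050152)·(1.220000 - 3.340000)/(-7.050152 - (28.393704)) = 1.641690; f(w_2) = -4.441405
w_3 = 1.641690 - (-4.441405)·(1.641690 - 1.220000)/(-4.441405 - (-7.050152)) = 2.359620; f(w_3) = 4.271901
w_4 = 2.359620 - (4.271901)·(2.359620 - 1.641690)/(4.271901 - (-4.441405)) = 2.007638; f(w_4) = -0.773994

2.007638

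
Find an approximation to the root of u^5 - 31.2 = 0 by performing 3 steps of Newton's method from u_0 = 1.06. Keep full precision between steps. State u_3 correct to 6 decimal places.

3.723949

Newton update: u ← u − f(u)/f'(u).
f'(u) = 5u^4
u_0 = 1.060000: f = -29.861774, f' = 6.312385 → u_1 = 1.060000 - (-29.861774)/(6.312385) = 5.790664
u_1 = 5.790664: f = 6479.714643, f' = 5621.906337 → u_2 = 5.790664 - (6479.714643)/(5621.906337) = 4.638081
u_2 = 4.638081: f = 2115.106686, f' = 2313.787269 → u_3 = 4.638081 - (2115.106686)/(2313.787269) = 3.723949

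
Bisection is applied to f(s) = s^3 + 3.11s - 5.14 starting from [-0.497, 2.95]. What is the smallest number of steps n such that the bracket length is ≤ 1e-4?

16

Initial width b − a = 2.95 − -0.497 = 3.447000.
After n steps the width is (b−a)/2^n; need (b−a)/2^n ≤ 1e-4.
So n ≥ log₂(3.447000/1e-4) = log₂(34470.0000) ≈ 15.0731.
Hence n = 16.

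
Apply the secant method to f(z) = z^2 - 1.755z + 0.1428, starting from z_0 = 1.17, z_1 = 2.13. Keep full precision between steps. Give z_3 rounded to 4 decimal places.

1.6333

f(z_0) = -0.541650, f(z_1) = 0.941550
z_2 = 2.130000 - (0.941550)·(2.130000 - 1.170000)/(0.941550 - (-0.541650)) = 1.520583; f(z_2) = -0.213651
z_3 = 1.520583 - (-0.213651)·(1.520583 - 2.130000)/(-0.213651 - (0.941550)) = 1.633293; f(z_3) = -0.055984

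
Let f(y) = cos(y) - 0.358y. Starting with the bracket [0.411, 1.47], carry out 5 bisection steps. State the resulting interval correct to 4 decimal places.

f(0.411000) = 0.769584, f(1.470000) = -0.425634 (opposite signs)
step 1: m = 0.940500, f(m) = 0.252685 > 0 → root in [0.940500, 1.470000]
step 2: m = 1.205250, f(m) = -0.074020 < 0 → root in [0.940500, 1.205250]
step 3: m = 1.072875, f(m) = 0.093511 > 0 → root in [1.072875, 1.205250]
step 4: m = 1.139063, f(m) = 0.010662 > 0 → root in [1.139063, 1.205250]
step 5: m = 1.172156, f(m) = -0.031467 < 0 → root in [1.139063, 1.172156]

[1.1391, 1.1722]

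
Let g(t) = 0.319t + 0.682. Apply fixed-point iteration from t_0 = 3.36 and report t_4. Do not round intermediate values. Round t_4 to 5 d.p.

1.02589

t_1 = g(3.360000) = 1.753840
t_2 = g(1.753840) = 1.241475
t_3 = g(1.241475) = 1.078031
t_4 = g(1.078031) = 1.025892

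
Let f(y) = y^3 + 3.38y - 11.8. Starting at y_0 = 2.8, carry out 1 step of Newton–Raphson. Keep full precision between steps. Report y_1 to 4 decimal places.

f'(y) = 3y^2 + 3.38
y_0 = 2.800000: f = 19.616000, f' = 26.900000 → y_1 = 2.800000 - (19.616000)/(26.900000) = 2.070781

2.0708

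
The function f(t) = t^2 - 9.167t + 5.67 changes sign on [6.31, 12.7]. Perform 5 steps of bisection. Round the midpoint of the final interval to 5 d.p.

8.40672

f(6.310000) = -12.357670, f(12.700000) = 50.539100 (opposite signs)
step 1: m = 9.505000, f(m) = 8.882690 > 0 → root in [6.310000, 9.505000]
step 2: m = 7.907500, f(m) = -4.289496 < 0 → root in [7.907500, 9.505000]
step 3: m = 8.706250, f(m) = 1.658595 > 0 → root in [7.907500, 8.706250]
step 4: m = 8.306875, f(m) = -1.474951 < 0 → root in [8.306875, 8.706250]
step 5: m = 8.506562, f(m) = 0.051947 > 0 → root in [8.306875, 8.506562]
Midpoint of [8.306875, 8.506562] = 8.406719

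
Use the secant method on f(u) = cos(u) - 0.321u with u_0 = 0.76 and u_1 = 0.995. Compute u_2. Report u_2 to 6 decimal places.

1.201829

Secant update: u_(k+1) = u_k − f(u_k)·(u_k − u_(k-1))/(f(u_k) − f(u_(k-1))).
f(u_0) = 0.480876, f(u_1) = 0.225108
u_2 = 0.995000 - (0.225108)·(0.995000 - 0.760000)/(0.225108 - (0.480876)) = 1.201829; f(u_2) = -0.025135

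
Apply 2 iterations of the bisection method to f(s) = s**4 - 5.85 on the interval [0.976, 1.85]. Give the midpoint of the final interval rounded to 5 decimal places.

1.52225

f(0.976000) = -4.942599, f(1.850000) = 5.863506 (opposite signs)
step 1: m = 1.413000, f(m) = -1.863712 < 0 → root in [1.413000, 1.850000]
step 2: m = 1.631500, f(m) = 1.235138 > 0 → root in [1.413000, 1.631500]
Midpoint of [1.413000, 1.631500] = 1.522250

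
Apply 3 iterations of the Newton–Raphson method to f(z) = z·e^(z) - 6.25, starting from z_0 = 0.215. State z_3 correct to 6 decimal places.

f'(z) = (z + 1)·e^(z)
z_0 = 0.215000: f = -5.983430, f' = 1.506432 → z_1 = 0.215000 - (-5.983430)/(1.506432) = 4.186921
z_1 = 4.186921: f = 269.332380, f' = 341.402199 → z_2 = 4.186921 - (269.332380)/(341.402199) = 3.398020
z_2 = 3.398020: f = 95.367268, f' = 131.522112 → z_3 = 3.398020 - (95.367268)/(131.522112) = 2.672916

2.672916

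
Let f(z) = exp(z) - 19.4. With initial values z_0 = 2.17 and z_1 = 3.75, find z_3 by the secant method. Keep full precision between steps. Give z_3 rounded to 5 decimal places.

2.86003

f(z_0) = -10.641716, f(z_1) = 23.121082
z_2 = 3.750000 - (23.121082)·(3.750000 - 2.170000)/(23.121082 - (-10.641716)) = 2.668001; f(z_2) = -4.988866
z_3 = 2.668001 - (-4.988866)·(2.668001 - 3.750000)/(-4.988866 - (23.121082)) = 2.860031; f(z_3) = -1.937933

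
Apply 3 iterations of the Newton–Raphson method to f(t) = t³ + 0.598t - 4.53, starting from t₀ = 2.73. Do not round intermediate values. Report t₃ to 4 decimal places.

f'(t) = 3t² + 0.598
t_0 = 2.730000: f = 17.448957, f' = 22.956700 → t_1 = 2.730000 - (17.448957)/(22.956700) = 1.969919
t_1 = 1.969919: f = 4.292439, f' = 12.239740 → t_2 = 1.969919 - (4.292439)/(12.239740) = 1.619222
t_2 = 1.619222: f = 0.683699, f' = 8.463638 → t_3 = 1.619222 - (0.683699)/(8.463638) = 1.538441

1.5384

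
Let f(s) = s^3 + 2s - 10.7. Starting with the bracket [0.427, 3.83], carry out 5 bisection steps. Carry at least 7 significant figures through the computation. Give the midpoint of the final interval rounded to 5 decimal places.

f(0.427000) = -9.768146, f(3.830000) = 53.141887 (opposite signs)
step 1: m = 2.128500, f(m) = 3.200195 > 0 → root in [0.427000, 2.128500]
step 2: m = 1.277750, f(m) = -6.058388 < 0 → root in [1.277750, 2.128500]
step 3: m = 1.703125, f(m) = -2.353606 < 0 → root in [1.703125, 2.128500]
step 4: m = 1.915812, f(m) = 0.163304 > 0 → root in [1.703125, 1.915812]
step 5: m = 1.809469, f(m) = -1.156541 < 0 → root in [1.809469, 1.915812]
Midpoint of [1.809469, 1.915812] = 1.862641

1.86264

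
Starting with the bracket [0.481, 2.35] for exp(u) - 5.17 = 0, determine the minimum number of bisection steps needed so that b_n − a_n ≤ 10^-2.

Initial width b − a = 2.35 − 0.481 = 1.869000.
After n steps the width is (b−a)/2^n; need (b−a)/2^n ≤ 10^-2.
So n ≥ log₂(1.869000/10^-2) = log₂(186.9000) ≈ 7.5461.
Hence n = 8.

8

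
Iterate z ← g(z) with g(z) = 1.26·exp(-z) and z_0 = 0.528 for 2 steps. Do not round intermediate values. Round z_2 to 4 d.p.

z_1 = g(0.528000) = 0.743127
z_2 = g(0.743127) = 0.599287

0.5993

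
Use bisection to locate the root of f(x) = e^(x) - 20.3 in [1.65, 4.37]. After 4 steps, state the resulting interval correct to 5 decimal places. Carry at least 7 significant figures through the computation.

[3.01000, 3.18000]

f(1.650000) = -15.093020, f(4.370000) = 58.743632 (opposite signs)
step 1: m = 3.010000, f(m) = -0.012600 < 0 → root in [3.010000, 4.370000]
step 2: m = 3.690000, f(m) = 19.744847 > 0 → root in [3.010000, 3.690000]
step 3: m = 3.350000, f(m) = 8.202734 > 0 → root in [3.010000, 3.350000]
step 4: m = 3.180000, f(m) = 3.746754 > 0 → root in [3.010000, 3.180000]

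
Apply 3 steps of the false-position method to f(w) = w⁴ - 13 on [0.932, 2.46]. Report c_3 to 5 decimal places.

f(0.932000) = -12.245492, f(2.460000) = 23.621863
step 1: c = 1.453675, f(c) = -8.534505 < 0 → new bracket [1.453675, 2.460000]
step 2: c = 1.720760, f(c) = -4.232385 < 0 → new bracket [1.720760, 2.460000]
step 3: c = 1.833086, f(c) = -1.709029 < 0 → new bracket [1.833086, 2.460000]

1.83309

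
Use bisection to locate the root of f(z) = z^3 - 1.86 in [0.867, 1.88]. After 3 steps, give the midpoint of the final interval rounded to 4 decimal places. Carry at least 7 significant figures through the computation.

f(0.867000) = -1.208286, f(1.880000) = 4.784672 (opposite signs)
step 1: m = 1.373500, f(m) = 0.731111 > 0 → root in [0.867000, 1.373500]
step 2: m = 1.120250, f(m) = -0.454131 < 0 → root in [1.120250, 1.373500]
step 3: m = 1.246875, f(m) = 0.078513 > 0 → root in [1.120250, 1.246875]
Midpoint of [1.120250, 1.246875] = 1.183562

1.1836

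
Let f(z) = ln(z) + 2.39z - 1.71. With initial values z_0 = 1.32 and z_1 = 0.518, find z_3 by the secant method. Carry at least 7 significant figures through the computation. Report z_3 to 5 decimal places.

0.80802

Secant update: z_(k+1) = z_k − f(z_k)·(z_k − z_(k-1))/(f(z_k) − f(z_(k-1))).
f(z_0) = 1.722432, f(z_1) = -1.129760
z_2 = 0.518000 - (-1.129760)·(0.518000 - 1.320000)/(-1.129760 - (1.722432)) = 0.835674; f(z_2) = 0.107745
z_3 = 0.835674 - (0.107745)·(0.835674 - 0.518000)/(0.107745 - (-1.129760)) = 0.808016; f(z_3) = 0.007983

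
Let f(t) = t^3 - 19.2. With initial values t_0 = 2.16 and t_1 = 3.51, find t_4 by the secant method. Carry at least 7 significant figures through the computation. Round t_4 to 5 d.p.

f(t_0) = -9.122304, f(t_1) = 24.043551
t_2 = 3.510000 - (24.043551)·(3.510000 - 2.160000)/(24.043551 - (-9.122304)) = 2.531319; f(t_2) = -2.980382
t_3 = 2.531319 - (-2.980382)·(2.531319 - 3.510000)/(-2.980382 - (24.043551)) = 2.639255; f(t_3) = -0.815839
t_4 = 2.639255 - (-0.815839)·(2.639255 - 2.531319)/(-0.815839 - (-2.980382)) = 2.679937; f(t_4) = 0.047465

2.67994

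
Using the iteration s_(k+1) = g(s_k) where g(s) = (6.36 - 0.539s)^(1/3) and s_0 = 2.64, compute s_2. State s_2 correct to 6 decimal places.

s_1 = g(2.640000) = 1.702768
s_2 = g(1.702768) = 1.758970

1.758970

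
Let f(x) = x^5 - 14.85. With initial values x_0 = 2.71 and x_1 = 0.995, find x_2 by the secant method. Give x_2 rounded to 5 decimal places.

f(x_0) = 131.316031, f(x_1) = -13.874751
x_2 = 0.995000 - (-13.874751)·(0.995000 - 2.710000)/(-13.874751 - (131.316031)) = 1.158889; f(x_2) = -12.759696

1.15889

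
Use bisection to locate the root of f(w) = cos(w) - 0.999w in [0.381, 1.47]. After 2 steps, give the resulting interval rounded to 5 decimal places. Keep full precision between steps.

f(0.381000) = 0.547674, f(1.470000) = -1.367904 (opposite signs)
step 1: m = 0.925500, f(m) = -0.323139 < 0 → root in [0.381000, 0.925500]
step 2: m = 0.653250, f(m) = 0.141516 > 0 → root in [0.653250, 0.925500]

[0.65325, 0.92550]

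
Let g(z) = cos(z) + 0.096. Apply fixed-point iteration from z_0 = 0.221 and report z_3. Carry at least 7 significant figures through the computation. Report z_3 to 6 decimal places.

0.935382

z_1 = g(0.221000) = 1.071679
z_2 = g(1.071679) = 0.574651
z_3 = g(0.574651) = 0.935382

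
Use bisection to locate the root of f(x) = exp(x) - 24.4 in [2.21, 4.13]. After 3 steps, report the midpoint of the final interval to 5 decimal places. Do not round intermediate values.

3.29000

f(2.210000) = -15.284284, f(4.130000) = 37.777923 (opposite signs)
step 1: m = 3.170000, f(m) = -0.592516 < 0 → root in [3.170000, 4.130000]
step 2: m = 3.650000, f(m) = 14.074666 > 0 → root in [3.170000, 3.650000]
step 3: m = 3.410000, f(m) = 5.865244 > 0 → root in [3.170000, 3.410000]
Midpoint of [3.170000, 3.410000] = 3.290000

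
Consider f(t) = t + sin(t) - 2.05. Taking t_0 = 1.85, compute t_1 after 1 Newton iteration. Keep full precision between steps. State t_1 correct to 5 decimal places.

0.79911

f'(t) = 1 + cos(t)
t_0 = 1.850000: f = 0.761275, f' = 0.724410 → t_1 = 1.850000 - (0.761275)/(0.724410) = 0.799110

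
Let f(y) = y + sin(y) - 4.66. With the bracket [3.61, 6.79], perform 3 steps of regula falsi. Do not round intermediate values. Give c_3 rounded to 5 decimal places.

5.39908

f(3.610000) = -1.501466, f(6.790000) = 2.615395
step 1: c = 4.769782, f(c) = -0.888571 < 0 → new bracket [4.769782, 6.790000]
step 2: c = 5.282089, f(c) = -0.219973 < 0 → new bracket [5.282089, 6.790000]
step 3: c = 5.399076, f(c) = -0.034275 < 0 → new bracket [5.399076, 6.790000]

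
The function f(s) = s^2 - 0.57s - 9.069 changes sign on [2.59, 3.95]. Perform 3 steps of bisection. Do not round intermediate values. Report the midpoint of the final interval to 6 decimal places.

f(2.590000) = -3.837200, f(3.950000) = 4.282000 (opposite signs)
step 1: m = 3.270000, f(m) = -0.240000 < 0 → root in [3.270000, 3.950000]
step 2: m = 3.610000, f(m) = 1.905400 > 0 → root in [3.270000, 3.610000]
step 3: m = 3.440000, f(m) = 0.803800 > 0 → root in [3.270000, 3.440000]
Midpoint of [3.270000, 3.440000] = 3.355000

3.355000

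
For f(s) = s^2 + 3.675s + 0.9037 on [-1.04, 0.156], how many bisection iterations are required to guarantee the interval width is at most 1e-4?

14

Initial width b − a = 0.156 − -1.04 = 1.196000.
After n steps the width is (b−a)/2^n; need (b−a)/2^n ≤ 1e-4.
So n ≥ log₂(1.196000/1e-4) = log₂(11960.0000) ≈ 13.5459.
Hence n = 14.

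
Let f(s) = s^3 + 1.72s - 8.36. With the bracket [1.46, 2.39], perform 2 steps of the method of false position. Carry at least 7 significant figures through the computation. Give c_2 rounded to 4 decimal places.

1.7283

f(1.460000) = -2.736664, f(2.390000) = 9.402719
step 1: c = 1.669656, f(c) = -0.833604 < 0 → new bracket [1.669656, 2.390000]
step 2: c = 1.728318, f(c) = -0.224663 < 0 → new bracket [1.728318, 2.390000]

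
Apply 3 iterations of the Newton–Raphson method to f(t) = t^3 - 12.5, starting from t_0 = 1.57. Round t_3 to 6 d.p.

2.322299

Newton update: t ← t − f(t)/f'(t).
f'(t) = 3t^2
t_0 = 1.570000: f = -8.630107, f' = 7.394700 → t_1 = 1.570000 - (-8.630107)/(7.394700) = 2.737067
t_1 = 2.737067: f = 8.004825, f' = 22.474600 → t_2 = 2.737067 - (8.004825)/(22.474600) = 2.380894
t_2 = 2.380894: f = 0.996477, f' = 17.005975 → t_3 = 2.380894 - (0.996477)/(17.005975) = 2.322299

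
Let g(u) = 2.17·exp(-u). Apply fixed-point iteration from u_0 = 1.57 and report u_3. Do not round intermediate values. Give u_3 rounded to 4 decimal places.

u_1 = g(1.570000) = 0.451458
u_2 = g(0.451458) = 1.381637
u_3 = g(1.381637) = 0.545032

0.5450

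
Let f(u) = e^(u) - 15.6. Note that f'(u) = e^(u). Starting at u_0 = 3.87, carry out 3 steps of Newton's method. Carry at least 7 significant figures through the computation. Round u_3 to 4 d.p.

2.7509

u_0 = 3.870000: f = 32.342386, f' = 47.942386 → u_1 = 3.870000 - (32.342386)/(47.942386) = 3.195391
u_1 = 3.195391: f = 8.819709, f' = 24.419709 → u_2 = 3.195391 - (8.819709)/(24.419709) = 2.834219
u_2 = 2.834219: f = 1.417101, f' = 17.017101 → u_3 = 2.834219 - (1.417101)/(17.017101) = 2.750944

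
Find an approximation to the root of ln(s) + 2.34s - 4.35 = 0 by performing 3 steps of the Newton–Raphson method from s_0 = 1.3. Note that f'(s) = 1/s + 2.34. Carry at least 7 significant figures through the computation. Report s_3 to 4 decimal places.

s_0 = 1.300000: f = -1.045636, f' = 3.109231 → s_1 = 1.300000 - (-1.045636)/(3.109231) = 1.636300
s_1 = 1.636300: f = -0.028619, f' = 2.951135 → s_2 = 1.636300 - (-0.028619)/(2.951135) = 1.645998
s_2 = 1.645998: f = -0.000017, f' = 2.947534 → s_3 = 1.645998 - (-0.000017)/(2.947534) = 1.646004

1.6460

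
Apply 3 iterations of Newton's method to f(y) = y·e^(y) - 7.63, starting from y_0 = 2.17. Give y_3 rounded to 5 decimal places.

Newton update: y ← y − f(y)/f'(y).
f'(y) = (y + 1)·e^(y)
y_0 = 2.170000: f = 11.375476, f' = 27.763760 → y_1 = 2.170000 - (11.375476)/(27.763760) = 1.760276
y_1 = 1.760276: f = 2.604320, f' = 16.048362 → y_2 = 1.760276 - (2.604320)/(16.048362) = 1.597997
y_2 = 1.597997: f = 0.269088, f' = 12.842208 → y_3 = 1.597997 - (0.269088)/(12.842208) = 1.577043

1.57704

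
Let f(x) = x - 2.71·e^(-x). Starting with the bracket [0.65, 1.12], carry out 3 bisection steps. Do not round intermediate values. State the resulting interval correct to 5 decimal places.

f(0.650000) = -0.764744, f(1.120000) = 0.235782 (opposite signs)
step 1: m = 0.885000, f(m) = -0.233455 < 0 → root in [0.885000, 1.120000]
step 2: m = 1.002500, f(m) = 0.008036 > 0 → root in [0.885000, 1.002500]
step 3: m = 0.943750, f(m) = -0.110889 < 0 → root in [0.943750, 1.002500]

[0.94375, 1.00250]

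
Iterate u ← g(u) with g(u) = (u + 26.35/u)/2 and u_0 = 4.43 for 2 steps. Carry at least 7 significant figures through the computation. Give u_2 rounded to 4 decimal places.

u_1 = g(4.430000) = 5.189041
u_2 = g(5.189041) = 5.133525

5.1335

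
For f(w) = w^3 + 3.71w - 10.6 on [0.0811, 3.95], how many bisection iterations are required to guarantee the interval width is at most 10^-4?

Initial width b − a = 3.95 − 0.0811 = 3.868900.
After n steps the width is (b−a)/2^n; need (b−a)/2^n ≤ 10^-4.
So n ≥ log₂(3.868900/10^-4) = log₂(38689.0000) ≈ 15.2396.
Hence n = 16.

16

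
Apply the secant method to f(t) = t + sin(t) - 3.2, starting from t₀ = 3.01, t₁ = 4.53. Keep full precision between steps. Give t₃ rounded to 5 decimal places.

Secant update: t_(k+1) = t_k − f(t_k)·(t_k − t_(k-1))/(f(t_k) − f(t_(k-1))).
f(t_0) = -0.058787, f(t_1) = 0.346587
t_2 = 4.530000 - (0.346587)·(4.530000 - 3.010000)/(0.346587 - (-0.058787)) = 3.230429; f(t_2) = -0.058291
t_3 = 3.230429 - (-0.058291)·(3.230429 - 4.530000)/(-0.058291 - (0.346587)) = 3.417529; f(t_3) = -0.054919

3.41753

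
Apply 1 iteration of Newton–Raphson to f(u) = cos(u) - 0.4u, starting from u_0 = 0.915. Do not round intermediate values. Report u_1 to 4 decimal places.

Newton update: u ← u − f(u)/f'(u).
f'(u) = -sin(u) - 0.4
u_0 = 0.915000: f = 0.243791, f' = -1.192563 → u_1 = 0.915000 - (0.243791)/(-1.192563) = 1.119426

1.1194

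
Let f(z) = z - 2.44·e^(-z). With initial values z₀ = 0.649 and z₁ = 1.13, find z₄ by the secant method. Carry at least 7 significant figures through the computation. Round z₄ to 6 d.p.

f(z_0) = -0.626066, f(z_1) = 0.341799
z_2 = 1.130000 - (0.341799)·(1.130000 - 0.649000)/(0.341799 - (-0.626066)) = 0.960136; f(z_2) = 0.026005
z_3 = 0.960136 - (0.026005)·(0.960136 - 1.130000)/(0.026005 - (0.341799)) = 0.946148; f(z_3) = -0.001141
z_4 = 0.946148 - (-0.001141)·(0.946148 - 0.960136)/(-0.001141 - (0.026005)) = 0.946736; f(z_4) = 0.000004

0.946736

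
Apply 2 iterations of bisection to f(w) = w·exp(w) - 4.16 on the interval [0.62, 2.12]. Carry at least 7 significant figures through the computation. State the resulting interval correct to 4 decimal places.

f(0.620000) = -3.007465, f(2.120000) = 13.502011 (opposite signs)
step 1: m = 1.370000, f(m) = 1.231430 > 0 → root in [0.620000, 1.370000]
step 2: m = 0.995000, f(m) = -1.468799 < 0 → root in [0.995000, 1.370000]

[0.9950, 1.3700]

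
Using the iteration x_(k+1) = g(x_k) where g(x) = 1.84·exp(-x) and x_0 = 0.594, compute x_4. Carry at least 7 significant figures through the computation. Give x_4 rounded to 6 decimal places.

0.715097

x_1 = g(0.594000) = 1.015891
x_2 = g(1.015891) = 0.666227
x_3 = g(0.666227) = 0.945103
x_4 = g(0.945103) = 0.715097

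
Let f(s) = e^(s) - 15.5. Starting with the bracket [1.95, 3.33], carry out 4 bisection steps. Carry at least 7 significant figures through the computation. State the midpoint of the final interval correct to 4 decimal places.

2.7694

f(1.950000) = -8.471312, f(3.330000) = 12.438342 (opposite signs)
step 1: m = 2.640000, f(m) = -1.486796 < 0 → root in [2.640000, 3.330000]
step 2: m = 2.985000, f(m) = 4.286502 > 0 → root in [2.640000, 2.985000]
step 3: m = 2.812500, f(m) = 1.151495 > 0 → root in [2.640000, 2.812500]
step 4: m = 2.726250, f(m) = -0.224504 < 0 → root in [2.726250, 2.812500]
Midpoint of [2.726250, 2.812500] = 2.769375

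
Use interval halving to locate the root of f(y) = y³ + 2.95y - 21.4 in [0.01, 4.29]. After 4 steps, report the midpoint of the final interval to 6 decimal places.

f(0.010000) = -21.370499, f(4.290000) = 70.209089 (opposite signs)
step 1: m = 2.150000, f(m) = -5.119125 < 0 → root in [2.150000, 4.290000]
step 2: m = 3.220000, f(m) = 21.485248 > 0 → root in [2.150000, 3.220000]
step 3: m = 2.685000, f(m) = 5.877519 > 0 → root in [2.150000, 2.685000]
step 4: m = 2.417500, f(m) = -0.139765 < 0 → root in [2.417500, 2.685000]
Midpoint of [2.417500, 2.685000] = 2.551250

2.551250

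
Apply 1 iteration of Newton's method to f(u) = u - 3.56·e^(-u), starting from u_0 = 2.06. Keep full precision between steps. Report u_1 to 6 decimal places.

0.955079

f'(u) = 1 + 3.56·e^(-u)
u_0 = 2.060000: f = 1.606264, f' = 1.453736 → u_1 = 2.060000 - (1.606264)/(1.453736) = 0.955079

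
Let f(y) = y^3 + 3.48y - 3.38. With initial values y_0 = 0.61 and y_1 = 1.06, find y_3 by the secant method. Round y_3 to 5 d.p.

0.81306

f(y_0) = -1.030219, f(y_1) = 1.499816
y_2 = 1.060000 - (1.499816)·(1.060000 - 0.610000)/(1.499816 - (-1.030219)) = 0.793238; f(y_2) = -0.120405
y_3 = 0.793238 - (-0.120405)·(0.793238 - 1.060000)/(-0.120405 - (1.499816)) = 0.813062; f(y_3) = -0.013052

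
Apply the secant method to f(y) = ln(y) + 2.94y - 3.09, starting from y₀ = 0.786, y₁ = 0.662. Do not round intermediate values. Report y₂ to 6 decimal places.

Secant update: y_(k+1) = y_k − f(y_k)·(y_k − y_(k-1))/(f(y_k) − f(y_(k-1))).
f(y_0) = -1.019958, f(y_1) = -1.556210
y_2 = 0.662000 - (-1.556210)·(0.662000 - 0.786000)/(-1.556210 - (-1.019958)) = 1.021850; f(y_2) = -0.064146

1.021850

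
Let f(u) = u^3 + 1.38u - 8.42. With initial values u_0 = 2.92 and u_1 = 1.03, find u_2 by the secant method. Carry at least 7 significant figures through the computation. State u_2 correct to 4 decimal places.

1.4526

f(u_0) = 20.506688, f(u_1) = -5.905873
u_2 = 1.030000 - (-5.905873)·(1.030000 - 2.920000)/(-5.905873 - (20.506688)) = 1.452606; f(u_2) = -3.350314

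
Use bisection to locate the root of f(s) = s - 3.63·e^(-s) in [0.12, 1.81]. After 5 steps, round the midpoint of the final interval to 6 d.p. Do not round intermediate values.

1.149844

f(0.120000) = -3.099521, f(1.810000) = 1.215935 (opposite signs)
step 1: m = 0.965000, f(m) = -0.417969 < 0 → root in [0.965000, 1.810000]
step 2: m = 1.387500, f(m) = 0.481093 > 0 → root in [0.965000, 1.387500]
step 3: m = 1.176250, f(m) = 0.056637 > 0 → root in [0.965000, 1.176250]
step 4: m = 1.070625, f(m) = -0.173718 < 0 → root in [1.070625, 1.176250]
step 5: m = 1.123438, f(m) = -0.056894 < 0 → root in [1.123438, 1.176250]
Midpoint of [1.123438, 1.176250] = 1.149844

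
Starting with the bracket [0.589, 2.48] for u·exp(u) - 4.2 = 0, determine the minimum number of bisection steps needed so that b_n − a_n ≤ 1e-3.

11

Initial width b − a = 2.48 − 0.589 = 1.891000.
After n steps the width is (b−a)/2^n; need (b−a)/2^n ≤ 1e-3.
So n ≥ log₂(1.891000/1e-3) = log₂(1891.0000) ≈ 10.8849.
Hence n = 11.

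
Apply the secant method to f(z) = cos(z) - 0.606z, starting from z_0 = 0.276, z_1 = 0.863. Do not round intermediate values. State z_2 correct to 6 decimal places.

f(z_0) = 0.794897, f(z_1) = 0.127183
z_2 = 0.863000 - (0.127183)·(0.863000 - 0.276000)/(0.127183 - (0.794897)) = 0.974809; f(z_2) = -0.029408

0.974809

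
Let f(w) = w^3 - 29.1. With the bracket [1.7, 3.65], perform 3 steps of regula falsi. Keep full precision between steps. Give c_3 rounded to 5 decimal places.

3.06716

f(1.700000) = -24.187000, f(3.650000) = 19.527125
step 1: c = 2.778934, f(c) = -7.639757 < 0 → new bracket [2.778934, 3.650000]
step 2: c = 3.023891, f(c) = -1.449780 < 0 → new bracket [3.023891, 3.650000]
step 3: c = 3.067164, f(c) = -0.245676 < 0 → new bracket [3.067164, 3.650000]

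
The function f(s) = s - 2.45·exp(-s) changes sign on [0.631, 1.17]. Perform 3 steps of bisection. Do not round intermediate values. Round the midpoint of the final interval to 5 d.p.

f(0.631000) = -0.672546, f(1.170000) = 0.409601 (opposite signs)
step 1: m = 0.900500, f(m) = -0.095098 < 0 → root in [0.900500, 1.170000]
step 2: m = 1.035250, f(m) = 0.165163 > 0 → root in [0.900500, 1.035250]
step 3: m = 0.967875, f(m) = 0.037146 > 0 → root in [0.900500, 0.967875]
Midpoint of [0.900500, 0.967875] = 0.934187

0.93419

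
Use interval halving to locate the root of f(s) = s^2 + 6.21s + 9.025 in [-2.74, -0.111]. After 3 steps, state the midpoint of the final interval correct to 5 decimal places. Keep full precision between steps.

f(-2.740000) = -0.482800, f(-0.111000) = 8.348011 (opposite signs)
step 1: m = -1.425500, f(m) = 2.204695 > 0 → root in [-2.740000, -1.425500]
step 2: m = -2.082750, f(m) = 0.428970 > 0 → root in [-2.740000, -2.082750]
step 3: m = -2.411375, f(m) = -0.134909 < 0 → root in [-2.411375, -2.082750]
Midpoint of [-2.411375, -2.082750] = -2.247063

-2.24706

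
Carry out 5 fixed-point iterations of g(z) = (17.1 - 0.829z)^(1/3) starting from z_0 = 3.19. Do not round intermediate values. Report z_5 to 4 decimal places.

2.4691

z_1 = g(3.190000) = 2.436002
z_2 = g(2.436002) = 2.470619
z_3 = g(2.470619) = 2.469051
z_4 = g(2.469051) = 2.469122
z_5 = g(2.469122) = 2.469119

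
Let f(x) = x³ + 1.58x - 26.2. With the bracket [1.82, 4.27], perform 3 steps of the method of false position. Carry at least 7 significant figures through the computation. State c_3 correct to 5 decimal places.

False-position update: c = (a·f(b) − b·f(a))/(f(b) − f(a)); replace the endpoint whose sign matches f(c).
f(1.820000) = -17.295832, f(4.270000) = 58.401083
step 1: c = 2.379795, f(c) = -8.962127 < 0 → new bracket [2.379795, 4.270000]
step 2: c = 2.631272, f(c) = -3.824740 < 0 → new bracket [2.631272, 4.270000]
step 3: c = 2.731997, f(c) = -1.492345 < 0 → new bracket [2.731997, 4.270000]

2.73200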